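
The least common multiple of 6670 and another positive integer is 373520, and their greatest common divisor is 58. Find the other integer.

gcd × lcm = product of the two integers, so the other integer is (58 × 373520) / 6670 = 3248.

3248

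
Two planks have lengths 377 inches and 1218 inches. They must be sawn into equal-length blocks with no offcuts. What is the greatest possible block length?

By the Euclidean algorithm:
1218 = 3 × 377 + 87
377 = 4 × 87 + 29
87 = 3 × 29 + 0
gcd(377, 1218) = 29.

29 inches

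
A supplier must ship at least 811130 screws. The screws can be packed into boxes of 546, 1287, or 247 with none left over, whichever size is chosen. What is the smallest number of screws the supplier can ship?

1027026

The number of screws must be a common multiple of 546, 1287, and 247, so a multiple of their LCM.
546 = 2 × 3 × 7 × 13
1287 = 3^2 × 11 × 13
247 = 13 × 19
LCM(546, 1287, 247) = 2 × 3^2 × 7 × 11 × 13 × 19 = 342342.
Smallest multiple of 342342 that is ≥ 811130: ⌈811130/342342⌉ × 342342 = 3 × 342342 = 1027026.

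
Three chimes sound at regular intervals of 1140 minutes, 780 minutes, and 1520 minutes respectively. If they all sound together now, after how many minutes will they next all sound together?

The first simultaneous occurrence is after LCM of the individual periods.
1140 = 2^2 × 3 × 5 × 19
780 = 2^2 × 3 × 5 × 13
1520 = 2^4 × 5 × 19
LCM(1140, 780, 1520) = 2^4 × 3 × 5 × 13 × 19 = 59280.

59280 minutes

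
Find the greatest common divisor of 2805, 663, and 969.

2805 = 3 × 5 × 11 × 17
663 = 3 × 13 × 17
969 = 3 × 17 × 19
gcd(2805, 663, 969) = 3 × 17 = 51.

51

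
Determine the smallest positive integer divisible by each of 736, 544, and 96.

37536

736 = 2^5 × 23
544 = 2^5 × 17
96 = 2^5 × 3
LCM(736, 544, 96) = 2^5 × 3 × 17 × 23 = 37536.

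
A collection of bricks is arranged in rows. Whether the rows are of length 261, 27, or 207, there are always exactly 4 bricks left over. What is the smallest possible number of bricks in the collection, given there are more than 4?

18013

N − 4 must be a common multiple of 261, 27, and 207.
261 = 3^2 × 29
27 = 3^3
207 = 3^2 × 23
LCM(261, 27, 207) = 3^3 × 23 × 29 = 18009.
Smallest N > 4 is LCM + 4 = 18009 + 4 = 18013.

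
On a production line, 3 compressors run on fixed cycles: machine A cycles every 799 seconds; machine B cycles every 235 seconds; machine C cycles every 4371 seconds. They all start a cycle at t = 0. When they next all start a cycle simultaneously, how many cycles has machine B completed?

1581 cycles

They are all back at their starting positions together after one LCM of the periods.
799 = 17 × 47
235 = 5 × 47
4371 = 3 × 31 × 47
LCM(799, 235, 4371) = 3 × 5 × 17 × 31 × 47 = 371535.
Cycles for period 235: 371535 / 235 = 1581.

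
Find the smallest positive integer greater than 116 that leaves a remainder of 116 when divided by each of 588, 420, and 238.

N − 116 must be a common multiple of 588, 420, and 238.
588 = 2^2 × 3 × 7^2
420 = 2^2 × 3 × 5 × 7
238 = 2 × 7 × 17
LCM(588, 420, 238) = 2^2 × 3 × 5 × 7^2 × 17 = 49980.
Smallest N > 116 is LCM + 116 = 49980 + 116 = 50096.

50096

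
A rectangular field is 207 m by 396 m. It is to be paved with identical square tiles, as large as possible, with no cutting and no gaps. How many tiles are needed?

Tile side = gcd(207, 396).
207 = 3^2 × 23
396 = 2^2 × 3^2 × 11
gcd(207, 396) = 3^2 = 9.
Tiles: (207/9) × (396/9) = 23 × 44 = 1012.

1012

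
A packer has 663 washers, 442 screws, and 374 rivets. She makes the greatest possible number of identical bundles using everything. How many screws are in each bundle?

Number of bundles = gcd(663, 442, 374).
663 = 3 × 13 × 17
442 = 2 × 13 × 17
374 = 2 × 11 × 17
gcd(663, 442, 374) = 17.
screws per bundle = 442 / 17 = 26.

26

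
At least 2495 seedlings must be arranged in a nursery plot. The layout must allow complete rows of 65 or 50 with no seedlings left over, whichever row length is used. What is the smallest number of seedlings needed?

The number of seedlings must be a common multiple of 65 and 50, so a multiple of their LCM.
65 = 5 × 13
50 = 2 × 5^2
LCM(65, 50) = 2 × 5^2 × 13 = 650.
Smallest multiple of 650 that is ≥ 2495: ⌈2495/650⌉ × 650 = 4 × 650 = 2600.

2600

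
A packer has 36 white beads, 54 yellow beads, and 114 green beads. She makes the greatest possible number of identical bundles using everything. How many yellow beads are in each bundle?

9

Number of bundles = gcd(36, 54, 114).
36 = 2^2 × 3^2
54 = 2 × 3^3
114 = 2 × 3 × 19
gcd(36, 54, 114) = 2 × 3 = 6.
yellow beads per bundle = 54 / 6 = 9.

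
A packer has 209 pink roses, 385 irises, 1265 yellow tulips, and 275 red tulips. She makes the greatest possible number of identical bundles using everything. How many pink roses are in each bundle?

Number of bundles = gcd(209, 385, 1265, 275).
209 = 11 × 19
385 = 5 × 7 × 11
1265 = 5 × 11 × 23
275 = 5^2 × 11
gcd(209, 385, 1265, 275) = 11.
pink roses per bundle = 209 / 11 = 19.

19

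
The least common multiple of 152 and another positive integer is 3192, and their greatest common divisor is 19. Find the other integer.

399

gcd × lcm = product of the two integers, so the other integer is (19 × 3192) / 152 = 399.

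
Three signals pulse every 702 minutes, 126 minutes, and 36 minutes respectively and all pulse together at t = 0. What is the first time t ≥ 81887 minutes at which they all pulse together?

Joint pulses occur at multiples of LCM(702, 126, 36).
702 = 2 × 3^3 × 13
126 = 2 × 3^2 × 7
36 = 2^2 × 3^2
LCM(702, 126, 36) = 2^2 × 3^3 × 7 × 13 = 9828.
Smallest multiple of 9828 that is ≥ 81887: ⌈81887/9828⌉ × 9828 = 9 × 9828 = 88452.

88452 minutes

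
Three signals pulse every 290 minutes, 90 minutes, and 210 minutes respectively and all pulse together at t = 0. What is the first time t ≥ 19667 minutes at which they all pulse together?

36540 minutes

Joint pulses occur at multiples of LCM(290, 90, 210).
290 = 2 × 5 × 29
90 = 2 × 3^2 × 5
210 = 2 × 3 × 5 × 7
LCM(290, 90, 210) = 2 × 3^2 × 5 × 7 × 29 = 18270.
Smallest multiple of 18270 that is ≥ 19667: ⌈19667/18270⌉ × 18270 = 2 × 18270 = 36540.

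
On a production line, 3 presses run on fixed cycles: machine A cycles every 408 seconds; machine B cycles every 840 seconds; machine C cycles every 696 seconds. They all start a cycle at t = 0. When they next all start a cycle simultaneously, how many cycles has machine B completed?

The first common completion time is the LCM of the periods.
408 = 2^3 × 3 × 17
840 = 2^3 × 3 × 5 × 7
696 = 2^3 × 3 × 29
LCM(408, 840, 696) = 2^3 × 3 × 5 × 7 × 17 × 29 = 414120.
Cycles for period 840: 414120 / 840 = 493.

493 cycles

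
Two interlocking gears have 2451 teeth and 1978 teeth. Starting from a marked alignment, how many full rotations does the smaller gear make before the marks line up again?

57 rotations

The first common completion time is the LCM of the periods.
2451 = 3 × 19 × 43
1978 = 2 × 23 × 43
LCM(2451, 1978) = 2 × 3 × 19 × 23 × 43 = 112746.
Rotations for period 1978: 112746 / 1978 = 57.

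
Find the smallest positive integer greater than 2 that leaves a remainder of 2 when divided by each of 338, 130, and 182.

11832

N − 2 must be a common multiple of 338, 130, and 182.
338 = 2 × 13^2
130 = 2 × 5 × 13
182 = 2 × 7 × 13
LCM(338, 130, 182) = 2 × 5 × 7 × 13^2 = 11830.
Smallest N > 2 is LCM + 2 = 11830 + 2 = 11832.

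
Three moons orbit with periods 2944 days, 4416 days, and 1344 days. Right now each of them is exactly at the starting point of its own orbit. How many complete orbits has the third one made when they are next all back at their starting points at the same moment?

They are all back at their starting positions together after one LCM of the periods.
2944 = 2^7 × 23
4416 = 2^6 × 3 × 23
1344 = 2^6 × 3 × 7
LCM(2944, 4416, 1344) = 2^7 × 3 × 7 × 23 = 61824.
Orbits for period 1344: 61824 / 1344 = 46.

46 orbits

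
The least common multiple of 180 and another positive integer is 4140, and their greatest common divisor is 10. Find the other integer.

gcd × lcm = product of the two integers, so the other integer is (10 × 4140) / 180 = 230.

230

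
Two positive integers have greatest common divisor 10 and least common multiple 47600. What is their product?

For any two positive integers, gcd × lcm = product = 10 × 47600 = 476000.

476000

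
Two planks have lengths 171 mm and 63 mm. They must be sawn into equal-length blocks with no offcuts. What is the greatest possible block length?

9 mm

By the Euclidean algorithm:
171 = 2 × 63 + 45
63 = 1 × 45 + 18
45 = 2 × 18 + 9
18 = 2 × 9 + 0
gcd(171, 63) = 9.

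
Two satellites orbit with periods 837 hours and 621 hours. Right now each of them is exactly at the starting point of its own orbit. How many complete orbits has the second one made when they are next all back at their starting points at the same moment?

They are all back at their starting positions together after one LCM of the periods.
837 = 3^3 × 31
621 = 3^3 × 23
LCM(837, 621) = 3^3 × 23 × 31 = 19251.
Orbits for period 621: 19251 / 621 = 31.

31 orbits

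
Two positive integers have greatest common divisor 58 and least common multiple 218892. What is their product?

12695736

For any two positive integers, gcd × lcm = product = 58 × 218892 = 12695736.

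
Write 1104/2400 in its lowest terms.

23/50

1104 = 2^4 × 3 × 23
2400 = 2^5 × 3 × 5^2
gcd(1104, 2400) = 2^4 × 3 = 48.
Divide numerator and denominator by 48: 1104/2400 = 23/50.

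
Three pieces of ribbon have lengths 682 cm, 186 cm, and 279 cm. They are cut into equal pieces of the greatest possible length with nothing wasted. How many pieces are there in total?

Piece length = gcd(682, 186, 279).
682 = 2 × 11 × 31
186 = 2 × 3 × 31
279 = 3^2 × 31
gcd(682, 186, 279) = 31.
Total pieces = 682/31 + 186/31 + 279/31 = 22 + 6 + 9 = 37.

37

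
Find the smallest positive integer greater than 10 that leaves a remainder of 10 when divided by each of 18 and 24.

N − 10 must be a common multiple of 18 and 24.
18 = 2 × 3^2
24 = 2^3 × 3
LCM(18, 24) = 2^3 × 3^2 = 72.
Smallest N > 10 is LCM + 10 = 72 + 10 = 82.

82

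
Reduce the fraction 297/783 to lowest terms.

11/29

297 = 3^3 × 11
783 = 3^3 × 29
gcd(297, 783) = 3^3 = 27.
Divide numerator and denominator by 27: 297/783 = 11/29.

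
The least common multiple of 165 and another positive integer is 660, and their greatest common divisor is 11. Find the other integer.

gcd × lcm = product of the two integers, so the other integer is (11 × 660) / 165 = 44.

44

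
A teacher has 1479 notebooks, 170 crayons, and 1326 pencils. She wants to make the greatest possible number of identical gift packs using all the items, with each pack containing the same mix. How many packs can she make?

17 packs

The pack count must divide each quantity, so the greatest is gcd(1479, 170, 1326).
1479 = 3 × 17 × 29
170 = 2 × 5 × 17
1326 = 2 × 3 × 13 × 17
gcd(1479, 170, 1326) = 17.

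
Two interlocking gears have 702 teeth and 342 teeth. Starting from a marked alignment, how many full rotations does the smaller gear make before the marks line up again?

39 rotations

The first common completion time is the LCM of the periods.
702 = 2 × 3^3 × 13
342 = 2 × 3^2 × 19
LCM(702, 342) = 2 × 3^3 × 13 × 19 = 13338.
Rotations for period 342: 13338 / 342 = 39.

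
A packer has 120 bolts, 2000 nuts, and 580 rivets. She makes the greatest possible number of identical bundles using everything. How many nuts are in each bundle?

Number of bundles = gcd(120, 2000, 580).
120 = 2^3 × 3 × 5
2000 = 2^4 × 5^3
580 = 2^2 × 5 × 29
gcd(120, 2000, 580) = 2^2 × 5 = 20.
nuts per bundle = 2000 / 20 = 100.

100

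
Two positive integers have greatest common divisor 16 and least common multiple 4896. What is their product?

For any two positive integers, gcd × lcm = product = 16 × 4896 = 78336.

78336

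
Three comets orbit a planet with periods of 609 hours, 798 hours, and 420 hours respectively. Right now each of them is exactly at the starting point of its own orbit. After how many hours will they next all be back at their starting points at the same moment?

The first simultaneous occurrence is after LCM of the individual periods.
609 = 3 × 7 × 29
798 = 2 × 3 × 7 × 19
420 = 2^2 × 3 × 5 × 7
LCM(609, 798, 420) = 2^2 × 3 × 5 × 7 × 19 × 29 = 231420.

231420 hours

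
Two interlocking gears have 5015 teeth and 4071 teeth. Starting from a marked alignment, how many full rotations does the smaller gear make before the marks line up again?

85 rotations

The first common completion time is the LCM of the periods.
5015 = 5 × 17 × 59
4071 = 3 × 23 × 59
LCM(5015, 4071) = 3 × 5 × 17 × 23 × 59 = 346035.
Rotations for period 4071: 346035 / 4071 = 85.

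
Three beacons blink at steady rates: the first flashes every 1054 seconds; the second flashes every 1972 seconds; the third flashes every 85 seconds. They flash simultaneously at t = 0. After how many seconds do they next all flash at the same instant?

305660 seconds

The first simultaneous occurrence is after LCM of the individual periods.
1054 = 2 × 17 × 31
1972 = 2^2 × 17 × 29
85 = 5 × 17
LCM(1054, 1972, 85) = 2^2 × 5 × 17 × 29 × 31 = 305660.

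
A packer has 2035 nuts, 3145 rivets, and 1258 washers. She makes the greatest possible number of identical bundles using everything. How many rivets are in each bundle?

85

Number of bundles = gcd(2035, 3145, 1258).
2035 = 5 × 11 × 37
3145 = 5 × 17 × 37
1258 = 2 × 17 × 37
gcd(2035, 3145, 1258) = 37.
rivets per bundle = 3145 / 37 = 85.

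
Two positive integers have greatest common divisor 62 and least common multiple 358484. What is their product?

22226008

For any two positive integers, gcd × lcm = product = 62 × 358484 = 22226008.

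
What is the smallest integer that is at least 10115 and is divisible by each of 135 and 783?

The integer must be a common multiple of 135 and 783, so a multiple of their LCM.
135 = 3^3 × 5
783 = 3^3 × 29
LCM(135, 783) = 3^3 × 5 × 29 = 3915.
Smallest multiple of 3915 that is ≥ 10115: ⌈10115/3915⌉ × 3915 = 3 × 3915 = 11745.

11745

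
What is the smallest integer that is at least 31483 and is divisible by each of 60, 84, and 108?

The integer must be a common multiple of 60, 84, and 108, so a multiple of their LCM.
60 = 2^2 × 3 × 5
84 = 2^2 × 3 × 7
108 = 2^2 × 3^3
LCM(60, 84, 108) = 2^2 × 3^3 × 5 × 7 = 3780.
Smallest multiple of 3780 that is ≥ 31483: ⌈31483/3780⌉ × 3780 = 9 × 3780 = 34020.

34020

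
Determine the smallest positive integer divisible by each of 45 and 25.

225

45 = 3^2 × 5
25 = 5^2
LCM(45, 25) = 3^2 × 5^2 = 225.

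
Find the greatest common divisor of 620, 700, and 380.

620 = 2^2 × 5 × 31
700 = 2^2 × 5^2 × 7
380 = 2^2 × 5 × 19
gcd(620, 700, 380) = 2^2 × 5 = 20.

20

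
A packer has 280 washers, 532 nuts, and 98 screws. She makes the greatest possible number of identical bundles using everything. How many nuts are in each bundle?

38

Number of bundles = gcd(280, 532, 98).
280 = 2^3 × 5 × 7
532 = 2^2 × 7 × 19
98 = 2 × 7^2
gcd(280, 532, 98) = 2 × 7 = 14.
nuts per bundle = 532 / 14 = 38.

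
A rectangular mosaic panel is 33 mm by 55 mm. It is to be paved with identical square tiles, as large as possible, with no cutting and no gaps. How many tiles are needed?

Tile side = gcd(33, 55).
33 = 3 × 11
55 = 5 × 11
gcd(33, 55) = 11.
Tiles: (33/11) × (55/11) = 3 × 5 = 15.

15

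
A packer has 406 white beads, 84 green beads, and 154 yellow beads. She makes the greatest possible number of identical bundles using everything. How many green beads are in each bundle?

Number of bundles = gcd(406, 84, 154).
406 = 2 × 7 × 29
84 = 2^2 × 3 × 7
154 = 2 × 7 × 11
gcd(406, 84, 154) = 2 × 7 = 14.
green beads per bundle = 84 / 14 = 6.

6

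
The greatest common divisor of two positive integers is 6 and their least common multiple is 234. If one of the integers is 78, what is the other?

For two integers, gcd × lcm = product, so the other is (6 × 234) / 78 = 1404 / 78 = 18.

18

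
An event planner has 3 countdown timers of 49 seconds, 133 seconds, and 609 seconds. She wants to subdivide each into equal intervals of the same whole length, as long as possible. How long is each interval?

The interval must divide each timer length; the longest such is the gcd.
49 = 7^2
133 = 7 × 19
609 = 3 × 7 × 29
gcd(49, 133, 609) = 7.

7 seconds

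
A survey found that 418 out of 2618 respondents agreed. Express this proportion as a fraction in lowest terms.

19/119

418 = 2 × 11 × 19
2618 = 2 × 7 × 11 × 17
gcd(418, 2618) = 2 × 11 = 22.
Divide numerator and denominator by 22: 418/2618 = 19/119.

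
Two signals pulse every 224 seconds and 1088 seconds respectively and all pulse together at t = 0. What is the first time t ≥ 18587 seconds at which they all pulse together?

Joint pulses occur at multiples of LCM(224, 1088).
224 = 2^5 × 7
1088 = 2^6 × 17
LCM(224, 1088) = 2^6 × 7 × 17 = 7616.
Smallest multiple of 7616 that is ≥ 18587: ⌈18587/7616⌉ × 7616 = 3 × 7616 = 22848.

22848 seconds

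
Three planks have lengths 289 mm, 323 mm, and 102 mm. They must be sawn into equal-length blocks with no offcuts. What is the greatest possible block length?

17 mm

This is the greatest common divisor of 289, 323, and 102.
289 = 17^2
323 = 17 × 19
102 = 2 × 3 × 17
gcd(289, 323, 102) = 17.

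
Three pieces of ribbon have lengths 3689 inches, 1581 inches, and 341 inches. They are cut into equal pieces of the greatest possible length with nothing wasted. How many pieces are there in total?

181

Piece length = gcd(3689, 1581, 341).
3689 = 7 × 17 × 31
1581 = 3 × 17 × 31
341 = 11 × 31
gcd(3689, 1581, 341) = 31.
Total pieces = 3689/31 + 1581/31 + 341/31 = 119 + 51 + 11 = 181.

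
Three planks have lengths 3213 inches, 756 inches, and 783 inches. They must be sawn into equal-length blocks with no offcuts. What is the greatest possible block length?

This is the greatest common divisor of 3213, 756, and 783.
3213 = 3^3 × 7 × 17
756 = 2^2 × 3^3 × 7
783 = 3^3 × 29
gcd(3213, 756, 783) = 3^3 = 27.

27 inches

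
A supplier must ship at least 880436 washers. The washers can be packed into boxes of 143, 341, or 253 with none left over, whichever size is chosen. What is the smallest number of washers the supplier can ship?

917631

The number of washers must be a common multiple of 143, 341, and 253, so a multiple of their LCM.
143 = 11 × 13
341 = 11 × 31
253 = 11 × 23
LCM(143, 341, 253) = 11 × 13 × 23 × 31 = 101959.
Smallest multiple of 101959 that is ≥ 880436: ⌈880436/101959⌉ × 101959 = 9 × 101959 = 917631.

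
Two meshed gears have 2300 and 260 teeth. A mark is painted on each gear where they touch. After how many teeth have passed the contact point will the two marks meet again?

The first simultaneous occurrence is after LCM of the individual periods.
2300 = 2^2 × 5^2 × 23
260 = 2^2 × 5 × 13
LCM(2300, 260) = 2^2 × 5^2 × 13 × 23 = 29900.

29900 teeth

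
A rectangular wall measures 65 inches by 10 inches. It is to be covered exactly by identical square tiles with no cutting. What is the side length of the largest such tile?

5 inches

By the Euclidean algorithm:
65 = 6 × 10 + 5
10 = 2 × 5 + 0
gcd(65, 10) = 5.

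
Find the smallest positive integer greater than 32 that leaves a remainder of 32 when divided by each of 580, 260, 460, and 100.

N − 32 must be a common multiple of 580, 260, 460, and 100.
580 = 2^2 × 5 × 29
260 = 2^2 × 5 × 13
460 = 2^2 × 5 × 23
100 = 2^2 × 5^2
LCM(580, 260, 460, 100) = 2^2 × 5^2 × 13 × 23 × 29 = 867100.
Smallest N > 32 is LCM + 32 = 867100 + 32 = 867132.

867132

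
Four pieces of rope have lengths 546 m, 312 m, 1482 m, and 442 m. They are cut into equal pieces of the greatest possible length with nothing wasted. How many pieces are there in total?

Piece length = gcd(546, 312, 1482, 442).
546 = 2 × 3 × 7 × 13
312 = 2^3 × 3 × 13
1482 = 2 × 3 × 13 × 19
442 = 2 × 13 × 17
gcd(546, 312, 1482, 442) = 2 × 13 = 26.
Total pieces = 546/26 + 312/26 + 1482/26 + 442/26 = 21 + 12 + 57 + 17 = 107.

107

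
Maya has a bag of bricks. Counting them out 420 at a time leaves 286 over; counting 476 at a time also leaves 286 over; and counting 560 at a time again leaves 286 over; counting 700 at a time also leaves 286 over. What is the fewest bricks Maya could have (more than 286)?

143086

N − 286 must be a common multiple of 420, 476, 560, and 700.
420 = 2^2 × 3 × 5 × 7
476 = 2^2 × 7 × 17
560 = 2^4 × 5 × 7
700 = 2^2 × 5^2 × 7
LCM(420, 476, 560, 700) = 2^4 × 3 × 5^2 × 7 × 17 = 142800.
Smallest N > 286 is LCM + 286 = 142800 + 286 = 143086.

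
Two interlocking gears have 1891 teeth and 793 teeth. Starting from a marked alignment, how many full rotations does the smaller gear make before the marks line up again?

The first common completion time is the LCM of the periods.
1891 = 31 × 61
793 = 13 × 61
LCM(1891, 793) = 13 × 31 × 61 = 24583.
Rotations for period 793: 24583 / 793 = 31.

31 rotations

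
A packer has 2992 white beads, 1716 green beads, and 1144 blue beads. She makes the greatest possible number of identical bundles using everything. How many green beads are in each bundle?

Number of bundles = gcd(2992, 1716, 1144).
2992 = 2^4 × 11 × 17
1716 = 2^2 × 3 × 11 × 13
1144 = 2^3 × 11 × 13
gcd(2992, 1716, 1144) = 2^2 × 11 = 44.
green beads per bundle = 1716 / 44 = 39.

39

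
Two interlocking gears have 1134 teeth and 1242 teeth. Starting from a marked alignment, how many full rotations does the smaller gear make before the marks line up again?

23 rotations

The first common completion time is the LCM of the periods.
1134 = 2 × 3^4 × 7
1242 = 2 × 3^3 × 23
LCM(1134, 1242) = 2 × 3^4 × 7 × 23 = 26082.
Rotations for period 1134: 26082 / 1134 = 23.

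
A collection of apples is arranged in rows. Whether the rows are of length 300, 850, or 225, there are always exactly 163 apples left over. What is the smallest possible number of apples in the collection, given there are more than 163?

N − 163 must be a common multiple of 300, 850, and 225.
300 = 2^2 × 3 × 5^2
850 = 2 × 5^2 × 17
225 = 3^2 × 5^2
LCM(300, 850, 225) = 2^2 × 3^2 × 5^2 × 17 = 15300.
Smallest N > 163 is LCM + 163 = 15300 + 163 = 15463.

15463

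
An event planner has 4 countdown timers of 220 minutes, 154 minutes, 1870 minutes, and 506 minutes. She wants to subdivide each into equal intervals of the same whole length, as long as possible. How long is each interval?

The interval must divide each timer length; the longest such is the gcd.
220 = 2^2 × 5 × 11
154 = 2 × 7 × 11
1870 = 2 × 5 × 11 × 17
506 = 2 × 11 × 23
gcd(220, 154, 1870, 506) = 2 × 11 = 22.

22 minutes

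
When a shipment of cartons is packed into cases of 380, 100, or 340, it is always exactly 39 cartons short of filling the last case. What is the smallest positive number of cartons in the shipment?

32261

Being 39 short of a full case of size k means N ≡ −39 (mod k), i.e. N + 39 is a multiple of each size.
380 = 2^2 × 5 × 19
100 = 2^2 × 5^2
340 = 2^2 × 5 × 17
LCM(380, 100, 340) = 2^2 × 5^2 × 17 × 19 = 32300.
Smallest positive N is 32300 − 39 = 32261.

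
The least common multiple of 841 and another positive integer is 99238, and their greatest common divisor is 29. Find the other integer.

3422

gcd × lcm = product of the two integers, so the other integer is (29 × 99238) / 841 = 3422.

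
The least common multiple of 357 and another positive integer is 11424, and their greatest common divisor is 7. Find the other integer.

gcd × lcm = product of the two integers, so the other integer is (7 × 11424) / 357 = 224.

224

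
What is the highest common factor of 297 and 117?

297 = 3^3 × 11
117 = 3^2 × 13
gcd(297, 117) = 3^2 = 9.

9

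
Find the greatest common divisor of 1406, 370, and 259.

1406 = 2 × 19 × 37
370 = 2 × 5 × 37
259 = 7 × 37
gcd(1406, 370, 259) = 37.

37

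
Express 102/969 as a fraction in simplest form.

102 = 2 × 3 × 17
969 = 3 × 17 × 19
gcd(102, 969) = 3 × 17 = 51.
Divide numerator and denominator by 51: 102/969 = 2/19.

2/19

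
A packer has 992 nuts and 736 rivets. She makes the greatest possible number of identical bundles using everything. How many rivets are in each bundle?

Number of bundles = gcd(992, 736).
992 = 2^5 × 31
736 = 2^5 × 23
gcd(992, 736) = 2^5 = 32.
rivets per bundle = 736 / 32 = 23.

23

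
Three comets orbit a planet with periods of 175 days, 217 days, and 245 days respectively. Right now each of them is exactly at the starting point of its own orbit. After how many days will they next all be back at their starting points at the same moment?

They coincide at every common multiple of the periods; the first is the LCM.
175 = 5^2 × 7
217 = 7 × 31
245 = 5 × 7^2
LCM(175, 217, 245) = 5^2 × 7^2 × 31 = 37975.

37975 days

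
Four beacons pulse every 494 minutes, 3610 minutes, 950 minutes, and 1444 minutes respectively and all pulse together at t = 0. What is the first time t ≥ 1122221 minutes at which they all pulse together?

Joint pulses occur at multiples of LCM(494, 3610, 950, 1444).
494 = 2 × 13 × 19
3610 = 2 × 5 × 19^2
950 = 2 × 5^2 × 19
1444 = 2^2 × 19^2
LCM(494, 3610, 950, 1444) = 2^2 × 5^2 × 13 × 19^2 = 469300.
Smallest multiple of 469300 that is ≥ 1122221: ⌈1122221/469300⌉ × 469300 = 3 × 469300 = 1407900.

1407900 minutes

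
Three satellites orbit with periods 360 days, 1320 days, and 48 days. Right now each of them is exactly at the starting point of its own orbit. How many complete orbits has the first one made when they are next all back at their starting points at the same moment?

22 orbits

All finish a whole number of cycles simultaneously at t = LCM of the periods.
360 = 2^3 × 3^2 × 5
1320 = 2^3 × 3 × 5 × 11
48 = 2^4 × 3
LCM(360, 1320, 48) = 2^4 × 3^2 × 5 × 11 = 7920.
Orbits for period 360: 7920 / 360 = 22.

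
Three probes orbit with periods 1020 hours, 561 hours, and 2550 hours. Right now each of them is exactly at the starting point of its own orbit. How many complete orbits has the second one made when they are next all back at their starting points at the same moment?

100 orbits

They are all back at their starting positions together after one LCM of the periods.
1020 = 2^2 × 3 × 5 × 17
561 = 3 × 11 × 17
2550 = 2 × 3 × 5^2 × 17
LCM(1020, 561, 2550) = 2^2 × 3 × 5^2 × 11 × 17 = 56100.
Orbits for period 561: 56100 / 561 = 100.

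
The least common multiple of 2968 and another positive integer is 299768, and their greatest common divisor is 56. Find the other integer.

gcd × lcm = product of the two integers, so the other integer is (56 × 299768) / 2968 = 5656.

5656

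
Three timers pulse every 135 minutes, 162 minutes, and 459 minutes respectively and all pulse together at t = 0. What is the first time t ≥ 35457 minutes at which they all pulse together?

Joint pulses occur at multiples of LCM(135, 162, 459).
135 = 3^3 × 5
162 = 2 × 3^4
459 = 3^3 × 17
LCM(135, 162, 459) = 2 × 3^4 × 5 × 17 = 13770.
Smallest multiple of 13770 that is ≥ 35457: ⌈35457/13770⌉ × 13770 = 3 × 13770 = 41310.

41310 minutes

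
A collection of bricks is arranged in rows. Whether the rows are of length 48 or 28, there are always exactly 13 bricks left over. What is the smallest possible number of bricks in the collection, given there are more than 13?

349

N − 13 must be a common multiple of 48 and 28.
48 = 2^4 × 3
28 = 2^2 × 7
LCM(48, 28) = 2^4 × 3 × 7 = 336.
Smallest N > 13 is LCM + 13 = 336 + 13 = 349.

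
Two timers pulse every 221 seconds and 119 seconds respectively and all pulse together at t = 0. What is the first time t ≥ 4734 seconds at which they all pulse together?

Joint pulses occur at multiples of LCM(221, 119).
221 = 13 × 17
119 = 7 × 17
LCM(221, 119) = 7 × 13 × 17 = 1547.
Smallest multiple of 1547 that is ≥ 4734: ⌈4734/1547⌉ × 1547 = 4 × 1547 = 6188.

6188 seconds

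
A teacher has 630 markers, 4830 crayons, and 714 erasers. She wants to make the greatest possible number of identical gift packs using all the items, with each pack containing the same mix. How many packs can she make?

42 packs

The pack count must divide each quantity, so the greatest is gcd(630, 4830, 714).
630 = 2 × 3^2 × 5 × 7
4830 = 2 × 3 × 5 × 7 × 23
714 = 2 × 3 × 7 × 17
gcd(630, 4830, 714) = 2 × 3 × 7 = 42.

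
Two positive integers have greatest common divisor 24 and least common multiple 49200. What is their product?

For any two positive integers, gcd × lcm = product = 24 × 49200 = 1180800.

1180800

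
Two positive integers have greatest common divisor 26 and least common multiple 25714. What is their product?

For any two positive integers, gcd × lcm = product = 26 × 25714 = 668564.

668564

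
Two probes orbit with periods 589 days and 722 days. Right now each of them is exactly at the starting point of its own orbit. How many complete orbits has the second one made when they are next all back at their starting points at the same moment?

They are all back at their starting positions together after one LCM of the periods.
589 = 19 × 31
722 = 2 × 19^2
LCM(589, 722) = 2 × 19^2 × 31 = 22382.
Orbits for period 722: 22382 / 722 = 31.

31 orbits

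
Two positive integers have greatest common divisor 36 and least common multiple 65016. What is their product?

For any two positive integers, gcd × lcm = product = 36 × 65016 = 2340576.

2340576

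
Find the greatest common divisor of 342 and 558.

18

342 = 2 × 3^2 × 19
558 = 2 × 3^2 × 31
gcd(342, 558) = 2 × 3^2 = 18.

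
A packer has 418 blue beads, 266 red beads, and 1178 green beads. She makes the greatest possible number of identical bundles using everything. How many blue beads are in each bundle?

11

Number of bundles = gcd(418, 266, 1178).
418 = 2 × 11 × 19
266 = 2 × 7 × 19
1178 = 2 × 19 × 31
gcd(418, 266, 1178) = 2 × 19 = 38.
blue beads per bundle = 418 / 38 = 11.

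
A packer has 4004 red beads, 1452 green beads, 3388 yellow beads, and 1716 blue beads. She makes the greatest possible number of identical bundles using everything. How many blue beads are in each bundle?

39

Number of bundles = gcd(4004, 1452, 3388, 1716).
4004 = 2^2 × 7 × 11 × 13
1452 = 2^2 × 3 × 11^2
3388 = 2^2 × 7 × 11^2
1716 = 2^2 × 3 × 11 × 13
gcd(4004, 1452, 3388, 1716) = 2^2 × 11 = 44.
blue beads per bundle = 1716 / 44 = 39.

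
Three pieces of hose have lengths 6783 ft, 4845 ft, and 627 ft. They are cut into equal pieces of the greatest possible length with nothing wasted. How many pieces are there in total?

Piece length = gcd(6783, 4845, 627).
6783 = 3 × 7 × 17 × 19
4845 = 3 × 5 × 17 × 19
627 = 3 × 11 × 19
gcd(6783, 4845, 627) = 3 × 19 = 57.
Total pieces = 6783/57 + 4845/57 + 627/57 = 119 + 85 + 11 = 215.

215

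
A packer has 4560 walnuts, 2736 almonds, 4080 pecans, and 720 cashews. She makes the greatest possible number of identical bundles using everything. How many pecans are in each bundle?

85

Number of bundles = gcd(4560, 2736, 4080, 720).
4560 = 2^4 × 3 × 5 × 19
2736 = 2^4 × 3^2 × 19
4080 = 2^4 × 3 × 5 × 17
720 = 2^4 × 3^2 × 5
gcd(4560, 2736, 4080, 720) = 2^4 × 3 = 48.
pecans per bundle = 4080 / 48 = 85.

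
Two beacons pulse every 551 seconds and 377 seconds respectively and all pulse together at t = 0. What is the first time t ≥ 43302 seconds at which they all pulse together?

Joint pulses occur at multiples of LCM(551, 377).
551 = 19 × 29
377 = 13 × 29
LCM(551, 377) = 13 × 19 × 29 = 7163.
Smallest multiple of 7163 that is ≥ 43302: ⌈43302/7163⌉ × 7163 = 7 × 7163 = 50141.

50141 seconds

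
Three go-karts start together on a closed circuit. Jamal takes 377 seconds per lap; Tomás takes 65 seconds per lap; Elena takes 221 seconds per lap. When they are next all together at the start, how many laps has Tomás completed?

They are all back at their starting positions together after one LCM of the periods.
377 = 13 × 29
65 = 5 × 13
221 = 13 × 17
LCM(377, 65, 221) = 5 × 13 × 17 × 29 = 32045.
Laps for period 65: 32045 / 65 = 493.

493 laps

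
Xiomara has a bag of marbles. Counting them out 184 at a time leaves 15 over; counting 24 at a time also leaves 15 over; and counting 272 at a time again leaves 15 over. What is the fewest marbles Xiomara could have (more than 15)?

N − 15 must be a common multiple of 184, 24, and 272.
184 = 2^3 × 23
24 = 2^3 × 3
272 = 2^4 × 17
LCM(184, 24, 272) = 2^4 × 3 × 17 × 23 = 18768.
Smallest N > 15 is LCM + 15 = 18768 + 15 = 18783.

18783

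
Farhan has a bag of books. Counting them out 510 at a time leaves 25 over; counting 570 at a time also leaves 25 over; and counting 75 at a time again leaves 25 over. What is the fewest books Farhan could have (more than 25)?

48475

N − 25 must be a common multiple of 510, 570, and 75.
510 = 2 × 3 × 5 × 17
570 = 2 × 3 × 5 × 19
75 = 3 × 5^2
LCM(510, 570, 75) = 2 × 3 × 5^2 × 17 × 19 = 48450.
Smallest N > 25 is LCM + 25 = 48450 + 25 = 48475.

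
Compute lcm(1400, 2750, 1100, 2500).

385000

1400 = 2^3 × 5^2 × 7
2750 = 2 × 5^3 × 11
1100 = 2^2 × 5^2 × 11
2500 = 2^2 × 5^4
LCM(1400, 2750, 1100, 2500) = 2^3 × 5^4 × 7 × 11 = 385000.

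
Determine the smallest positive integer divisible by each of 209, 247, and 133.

19019

209 = 11 × 19
247 = 13 × 19
133 = 7 × 19
LCM(209, 247, 133) = 7 × 11 × 13 × 19 = 19019.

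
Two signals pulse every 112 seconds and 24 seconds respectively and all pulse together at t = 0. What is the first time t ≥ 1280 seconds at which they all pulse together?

Joint pulses occur at multiples of LCM(112, 24).
112 = 2^4 × 7
24 = 2^3 × 3
LCM(112, 24) = 2^4 × 3 × 7 = 336.
Smallest multiple of 336 that is ≥ 1280: ⌈1280/336⌉ × 336 = 4 × 336 = 1344.

1344 seconds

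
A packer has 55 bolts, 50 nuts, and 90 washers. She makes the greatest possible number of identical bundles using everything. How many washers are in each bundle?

Number of bundles = gcd(55, 50, 90).
55 = 5 × 11
50 = 2 × 5^2
90 = 2 × 3^2 × 5
gcd(55, 50, 90) = 5.
washers per bundle = 90 / 5 = 18.

18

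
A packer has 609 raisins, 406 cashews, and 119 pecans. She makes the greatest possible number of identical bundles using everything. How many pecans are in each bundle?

Number of bundles = gcd(609, 406, 119).
609 = 3 × 7 × 29
406 = 2 × 7 × 29
119 = 7 × 17
gcd(609, 406, 119) = 7.
pecans per bundle = 119 / 7 = 17.

17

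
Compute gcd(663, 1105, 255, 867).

17

663 = 3 × 13 × 17
1105 = 5 × 13 × 17
255 = 3 × 5 × 17
867 = 3 × 17^2
gcd(663, 1105, 255, 867) = 17.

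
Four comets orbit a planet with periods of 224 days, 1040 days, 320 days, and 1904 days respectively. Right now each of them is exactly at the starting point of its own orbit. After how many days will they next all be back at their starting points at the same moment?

495040 days

The first simultaneous occurrence is after LCM of the individual periods.
224 = 2^5 × 7
1040 = 2^4 × 5 × 13
320 = 2^6 × 5
1904 = 2^4 × 7 × 17
LCM(224, 1040, 320, 1904) = 2^6 × 5 × 7 × 13 × 17 = 495040.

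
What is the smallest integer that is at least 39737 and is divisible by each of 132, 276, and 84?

The integer must be a common multiple of 132, 276, and 84, so a multiple of their LCM.
132 = 2^2 × 3 × 11
276 = 2^2 × 3 × 23
84 = 2^2 × 3 × 7
LCM(132, 276, 84) = 2^2 × 3 × 7 × 11 × 23 = 21252.
Smallest multiple of 21252 that is ≥ 39737: ⌈39737/21252⌉ × 21252 = 2 × 21252 = 42504.

42504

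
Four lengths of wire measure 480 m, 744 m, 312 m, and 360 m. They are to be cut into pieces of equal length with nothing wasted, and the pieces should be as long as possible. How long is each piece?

24 m

The greatest length dividing all of 480, 744, 312, and 360 is their gcd.
480 = 2^5 × 3 × 5
744 = 2^3 × 3 × 31
312 = 2^3 × 3 × 13
360 = 2^3 × 3^2 × 5
gcd(480, 744, 312, 360) = 2^3 × 3 = 24.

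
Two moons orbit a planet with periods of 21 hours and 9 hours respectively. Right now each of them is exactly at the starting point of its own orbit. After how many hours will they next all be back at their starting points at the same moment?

63 hours

The first simultaneous occurrence is after LCM of the individual periods.
21 = 3 × 7
9 = 3^2
LCM(21, 9) = 3^2 × 7 = 63.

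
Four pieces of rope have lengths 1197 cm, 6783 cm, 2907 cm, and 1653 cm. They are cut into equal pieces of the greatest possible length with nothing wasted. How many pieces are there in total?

Piece length = gcd(1197, 6783, 2907, 1653).
1197 = 3^2 × 7 × 19
6783 = 3 × 7 × 17 × 19
2907 = 3^2 × 17 × 19
1653 = 3 × 19 × 29
gcd(1197, 6783, 2907, 1653) = 3 × 19 = 57.
Total pieces = 1197/57 + 6783/57 + 2907/57 + 1653/57 = 21 + 119 + 51 + 29 = 220.

220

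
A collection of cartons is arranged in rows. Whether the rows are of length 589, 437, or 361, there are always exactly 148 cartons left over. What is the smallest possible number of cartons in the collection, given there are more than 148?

N − 148 must be a common multiple of 589, 437, and 361.
589 = 19 × 31
437 = 19 × 23
361 = 19^2
LCM(589, 437, 361) = 19^2 × 23 × 31 = 257393.
Smallest N > 148 is LCM + 148 = 257393 + 148 = 257541.

257541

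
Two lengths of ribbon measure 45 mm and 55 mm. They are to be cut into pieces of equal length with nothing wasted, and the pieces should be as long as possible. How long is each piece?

5 mm

The greatest length dividing all of 45 and 55 is their gcd.
45 = 3^2 × 5
55 = 5 × 11
gcd(45, 55) = 5.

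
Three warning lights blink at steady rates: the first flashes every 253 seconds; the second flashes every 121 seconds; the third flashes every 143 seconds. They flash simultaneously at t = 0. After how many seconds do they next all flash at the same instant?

36179 seconds

We need the least common multiple of the intervals.
253 = 11 × 23
121 = 11^2
143 = 11 × 13
LCM(253, 121, 143) = 11^2 × 13 × 23 = 36179.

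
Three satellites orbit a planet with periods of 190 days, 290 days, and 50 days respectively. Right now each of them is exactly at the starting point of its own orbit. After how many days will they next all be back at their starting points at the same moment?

27550 days

We need the least common multiple of the intervals.
190 = 2 × 5 × 19
290 = 2 × 5 × 29
50 = 2 × 5^2
LCM(190, 290, 50) = 2 × 5^2 × 19 × 29 = 27550.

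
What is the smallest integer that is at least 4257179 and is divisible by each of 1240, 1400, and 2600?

The integer must be a common multiple of 1240, 1400, and 2600, so a multiple of their LCM.
1240 = 2^3 × 5 × 31
1400 = 2^3 × 5^2 × 7
2600 = 2^3 × 5^2 × 13
LCM(1240, 1400, 2600) = 2^3 × 5^2 × 7 × 13 × 31 = 564200.
Smallest multiple of 564200 that is ≥ 4257179: ⌈4257179/564200⌉ × 564200 = 8 × 564200 = 4513600.

4513600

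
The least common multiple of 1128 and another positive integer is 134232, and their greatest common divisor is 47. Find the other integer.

gcd × lcm = product of the two integers, so the other integer is (47 × 134232) / 1128 = 5593.

5593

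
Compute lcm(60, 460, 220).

60 = 2^2 × 3 × 5
460 = 2^2 × 5 × 23
220 = 2^2 × 5 × 11
LCM(60, 460, 220) = 2^2 × 3 × 5 × 11 × 23 = 15180.

15180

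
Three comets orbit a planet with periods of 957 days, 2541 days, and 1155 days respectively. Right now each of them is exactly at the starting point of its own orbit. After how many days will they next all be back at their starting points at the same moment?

368445 days

The first simultaneous occurrence is after LCM of the individual periods.
957 = 3 × 11 × 29
2541 = 3 × 7 × 11^2
1155 = 3 × 5 × 7 × 11
LCM(957, 2541, 1155) = 3 × 5 × 7 × 11^2 × 29 = 368445.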